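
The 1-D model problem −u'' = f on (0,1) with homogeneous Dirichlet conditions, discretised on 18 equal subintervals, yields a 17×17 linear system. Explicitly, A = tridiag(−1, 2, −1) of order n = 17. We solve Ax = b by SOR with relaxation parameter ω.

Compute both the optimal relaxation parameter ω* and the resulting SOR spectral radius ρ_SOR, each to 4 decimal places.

n=17: λ(B_J) = 1 − λ(A)/2 = cos(kπ/18); k=1 gives ρ_J = 0.9848.
√(1−ρ_J²) = |sin(π/18)| = 0.17365
ω* = 2/(1 + 0.17365) = 2/1.17365 = 1.7041.
At ω = 1.7041 every |λ(B_ω)| = ω−1, so ρ_SOR = 0.7041.

ω* = 1.7041, ρ_SOR = 0.7041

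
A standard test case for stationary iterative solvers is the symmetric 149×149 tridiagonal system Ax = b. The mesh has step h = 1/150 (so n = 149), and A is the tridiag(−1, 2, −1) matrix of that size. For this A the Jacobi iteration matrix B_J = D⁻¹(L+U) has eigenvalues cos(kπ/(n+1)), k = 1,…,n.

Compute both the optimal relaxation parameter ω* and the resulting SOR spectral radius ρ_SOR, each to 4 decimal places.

n=149: λ(B_J) = 1 − λ(A)/2 = cos(kπ/150); k=1 gives ρ_J = 0.9998.
√(1−ρ_J²) simplifies to sin(π/150) = 0.02094.
Young: ω* = 2/(1+√(1−ρ_J²)) = 2/(1+0.02094) = 2/1.02094 = 1.9590.
ρ_SOR = ω* − 1 ≈ 0.9590.

ω* = 1.9590, ρ_SOR = 0.9590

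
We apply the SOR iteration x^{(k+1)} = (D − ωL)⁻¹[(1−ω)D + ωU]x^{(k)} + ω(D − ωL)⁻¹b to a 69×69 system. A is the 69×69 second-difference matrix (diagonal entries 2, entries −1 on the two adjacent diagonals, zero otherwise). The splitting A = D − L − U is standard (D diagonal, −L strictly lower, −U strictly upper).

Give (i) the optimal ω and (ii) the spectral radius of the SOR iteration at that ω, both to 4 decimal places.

ω* = 1.9141, ρ_SOR = 0.9141

[ρ_J] n=69: ρ(B_J) = cos(π/(n+1)) = cos(π/70) = 0.9990.
√(1−ρ_J²) = |sin(π/70)| = 0.04486
Then 2/(1+√(1−ρ_J²)) = 2/(1+0.04486); ω* = 2/1.04486 = 1.9141.
ρ_SOR = ω* − 1 ≈ 0.9141.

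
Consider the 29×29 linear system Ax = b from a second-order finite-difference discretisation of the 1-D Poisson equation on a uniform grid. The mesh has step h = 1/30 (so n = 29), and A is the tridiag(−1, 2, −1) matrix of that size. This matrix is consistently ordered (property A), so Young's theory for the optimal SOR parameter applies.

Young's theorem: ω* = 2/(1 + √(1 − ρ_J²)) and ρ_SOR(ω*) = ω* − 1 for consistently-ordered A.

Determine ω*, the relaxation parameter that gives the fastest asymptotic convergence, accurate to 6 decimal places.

ω* = 1.810727

[ρ_J] n=29: ρ(B_J) = cos(π/(n+1)) = cos(π/30) = 0.994522.
√(1−ρ_J²) = |sin(π/30)| = 0.1045285
ω* = 2 / (1 + 0.1045285) = 2 / 1.1045285 ≈ 1.810727.
Hence ρ(B_{ω*}) = 1.810727 − 1 = 0.810727.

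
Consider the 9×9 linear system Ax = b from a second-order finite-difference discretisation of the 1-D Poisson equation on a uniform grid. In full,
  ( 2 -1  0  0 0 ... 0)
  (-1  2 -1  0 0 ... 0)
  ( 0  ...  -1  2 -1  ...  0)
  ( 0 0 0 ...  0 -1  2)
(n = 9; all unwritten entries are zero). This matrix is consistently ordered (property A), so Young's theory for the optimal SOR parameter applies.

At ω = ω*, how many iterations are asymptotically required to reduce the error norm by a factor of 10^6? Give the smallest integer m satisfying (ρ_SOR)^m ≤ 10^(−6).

m = 22

½·tridiag(1,0,1) at n=9: λ_k = cos(kπ/10); max |λ| at k=1 ⇒ ρ_J = cos(π/10) ≈ 0.9510565.
1 − cos²(π/10) = sin²(π/10) ⇒ √(1−ρ_J²) = sin(π/10) = 0.3090170.
[ω*] 2 ÷ (1 + 0.3090170) = 2 ÷ 1.3090170 = 1.5278640.
At ω = 1.5278640 every |λ(B_ω)| = ω−1, so ρ_SOR = 0.5278640.
Need (0.5278640)^m ≤ 10^(−6): m ≥ 6·ln10/|ln 0.5278640| = 13.8155/0.638917 = 21.623 ⇒ m = 22.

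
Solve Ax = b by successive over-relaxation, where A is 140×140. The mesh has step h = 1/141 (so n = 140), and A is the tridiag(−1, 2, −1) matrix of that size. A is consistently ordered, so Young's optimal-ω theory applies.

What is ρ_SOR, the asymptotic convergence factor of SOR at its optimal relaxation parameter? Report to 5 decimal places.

ρ_SOR = 0.95641

n=140: λ(B_J) = 1 − λ(A)/2 = cos(kπ/141); k=1 gives ρ_J = 0.99975.
√(1−ρ_J²) simplifies to sin(π/141) = 0.022279.
ω* = 2 / (1 + 0.022279) = 2 / 1.022279 ≈ 1.95641.
ρ_SOR = ω* − 1 ≈ 0.95641.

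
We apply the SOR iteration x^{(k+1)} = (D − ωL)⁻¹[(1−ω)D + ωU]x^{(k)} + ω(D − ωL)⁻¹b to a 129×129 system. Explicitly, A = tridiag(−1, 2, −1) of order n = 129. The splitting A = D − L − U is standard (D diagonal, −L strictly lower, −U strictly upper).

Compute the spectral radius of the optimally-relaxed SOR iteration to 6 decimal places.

ρ_SOR = 0.952813

ρ_J = max_k |cos(kπ/130)| = cos(π/130) = 0.999708
root = sin(π/130) = 0.0241637  (since 1−cos² = sin²).
ω* = 2/(1 + 0.0241637) = 2/1.0241637 = 1.952813.
and ρ(B_{ω*}) = 1.952813 − 1 = 0.952813.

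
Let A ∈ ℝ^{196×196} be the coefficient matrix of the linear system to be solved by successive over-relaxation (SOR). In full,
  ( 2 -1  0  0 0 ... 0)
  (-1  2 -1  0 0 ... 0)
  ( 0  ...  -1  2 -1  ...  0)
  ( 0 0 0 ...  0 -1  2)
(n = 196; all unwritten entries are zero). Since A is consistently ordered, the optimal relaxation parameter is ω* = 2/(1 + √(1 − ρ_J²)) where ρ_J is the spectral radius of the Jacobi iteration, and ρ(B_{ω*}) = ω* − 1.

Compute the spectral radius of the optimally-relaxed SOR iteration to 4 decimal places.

With n=196, ρ(Jacobi) = cos(π/197) = 0.9999.
1 − cos²(π/197) = sin²(π/197) ⇒ √(1−ρ_J²) = sin(π/197) = 0.01595.
Young: ω* = 2/(1+√(1−ρ_J²)) = 2/(1+0.01595) = 2/1.01595 = 1.9686.
Hence ρ(B_{ω*}) = 1.9686 − 1 = 0.9686.

ρ_SOR = 0.9686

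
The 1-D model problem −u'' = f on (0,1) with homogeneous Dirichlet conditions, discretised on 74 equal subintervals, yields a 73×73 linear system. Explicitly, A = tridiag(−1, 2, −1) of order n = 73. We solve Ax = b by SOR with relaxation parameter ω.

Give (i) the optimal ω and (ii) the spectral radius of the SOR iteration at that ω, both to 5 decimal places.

ω* = 1.91857, ρ_SOR = 0.91857

B_J for the 73×73 system has eigenvalues cos(kπ/74); ρ_J = cos(π/74) = 0.99910.
√(1−ρ_J²) simplifies to sin(π/74) = 0.042441.
ω* = 2 / (1 + 0.042441) = 2 / 1.042441 ≈ 1.91857.
At ω = 1.91857 every |λ(B_ω)| = ω−1, so ρ_SOR = 0.91857.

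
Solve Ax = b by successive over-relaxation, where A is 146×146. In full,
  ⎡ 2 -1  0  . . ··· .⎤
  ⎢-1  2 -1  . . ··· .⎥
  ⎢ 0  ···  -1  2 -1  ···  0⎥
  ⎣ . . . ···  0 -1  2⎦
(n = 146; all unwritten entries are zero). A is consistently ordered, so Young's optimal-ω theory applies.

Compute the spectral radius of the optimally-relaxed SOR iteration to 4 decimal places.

With n=146, ρ(Jacobi) = cos(π/147) = 0.9998.
root = sin(π/147) = 0.02137  (since 1−cos² = sin²).
ω* = 2/(1+0.02137) = 1.9582
[ρ_SOR] ω* − 1 = 0.9582.

ρ_SOR = 0.9582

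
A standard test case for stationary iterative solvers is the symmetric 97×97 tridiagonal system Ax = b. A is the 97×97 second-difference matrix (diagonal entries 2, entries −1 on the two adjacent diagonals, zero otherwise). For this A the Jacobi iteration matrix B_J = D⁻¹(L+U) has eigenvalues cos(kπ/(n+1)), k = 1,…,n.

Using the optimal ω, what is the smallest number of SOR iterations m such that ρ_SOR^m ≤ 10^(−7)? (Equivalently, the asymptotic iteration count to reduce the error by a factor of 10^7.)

m = 252

n=97: λ(B_J) = 1 − λ(A)/2 = cos(kπ/98); k=1 gives ρ_J = 0.9994862.
1 − cos²(π/98) = sin²(π/98) ⇒ √(1−ρ_J²) = sin(π/98) = 0.0320516.
[ω*] 2 ÷ (1 + 0.0320516) = 2 ÷ 1.0320516 = 1.9378876.
Hence ρ(B_{ω*}) = 1.9378876 − 1 = 0.9378876.
7·ln10 = 16.1181; −ln(0.9378876) = 0.0641252; m = ⌈16.1181/0.0641252⌉ = ⌈251.354⌉ = 252.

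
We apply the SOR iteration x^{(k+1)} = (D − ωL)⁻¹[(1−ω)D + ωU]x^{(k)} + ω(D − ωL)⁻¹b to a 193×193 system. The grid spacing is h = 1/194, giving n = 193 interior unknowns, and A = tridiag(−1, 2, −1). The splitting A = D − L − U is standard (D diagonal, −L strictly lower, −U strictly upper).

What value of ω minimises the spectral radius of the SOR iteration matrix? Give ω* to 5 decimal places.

[ρ_J] n=193: ρ(B_J) = cos(π/(n+1)) = cos(π/194) = 0.99987.
√(1−ρ_J²) = |sin(π/194)| = 0.016193
Young: ω* = 2/(1+√(1−ρ_J²)) = 2/(1+0.016193) = 2/1.016193 = 1.96813.
At ω = 1.96813 every |λ(B_ω)| = ω−1, so ρ_SOR = 0.96813.

ω* = 1.96813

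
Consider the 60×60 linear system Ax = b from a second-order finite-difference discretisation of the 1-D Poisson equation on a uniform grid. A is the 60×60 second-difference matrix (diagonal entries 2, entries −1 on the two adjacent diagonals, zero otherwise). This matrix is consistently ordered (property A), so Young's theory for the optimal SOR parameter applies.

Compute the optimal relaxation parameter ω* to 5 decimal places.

ω* = 1.90208

ρ_J = max_k |cos(kπ/61)| = cos(π/61) = 0.99867
root = sin(π/61) = 0.051479  (since 1−cos² = sin²).
So ω* = 2/1.051479 = 1.90208 (Young).
ρ_SOR = ω* − 1 ≈ 0.90208.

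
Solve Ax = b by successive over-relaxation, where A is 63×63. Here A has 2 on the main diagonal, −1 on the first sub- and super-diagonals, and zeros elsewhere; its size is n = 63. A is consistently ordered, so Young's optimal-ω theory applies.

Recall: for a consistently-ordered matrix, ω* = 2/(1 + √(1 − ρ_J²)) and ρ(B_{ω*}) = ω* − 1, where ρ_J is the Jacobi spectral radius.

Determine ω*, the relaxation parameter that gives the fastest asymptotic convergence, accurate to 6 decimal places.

ω* = 1.906455

B_J for the 63×63 system has eigenvalues cos(kπ/64); ρ_J = cos(π/64) = 0.998795.
1 − cos²(π/64) = sin²(π/64) ⇒ √(1−ρ_J²) = sin(π/64) = 0.0490677.
ω* = 2 / (1 + 0.0490677) = 2 / 1.0490677 ≈ 1.906455.
ρ_SOR = ω* − 1 ≈ 0.906455.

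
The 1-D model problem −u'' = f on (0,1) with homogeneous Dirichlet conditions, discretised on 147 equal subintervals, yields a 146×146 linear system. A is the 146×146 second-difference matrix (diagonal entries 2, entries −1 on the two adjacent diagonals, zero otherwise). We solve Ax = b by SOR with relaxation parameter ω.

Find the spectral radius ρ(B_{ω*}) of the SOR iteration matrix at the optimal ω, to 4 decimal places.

ρ_SOR = 0.9582

½·tridiag(1,0,1) at n=146: λ_k = cos(kπ/147); max |λ| at k=1 ⇒ ρ_J = cos(π/147) ≈ 0.9998.
root = sin(π/147) = 0.02137  (since 1−cos² = sin²).
Young: ω* = 2/(1+√(1−ρ_J²)) = 2/(1+0.02137) = 2/1.02137 = 1.9582.
ρ_SOR = ω* − 1 ≈ 0.9582.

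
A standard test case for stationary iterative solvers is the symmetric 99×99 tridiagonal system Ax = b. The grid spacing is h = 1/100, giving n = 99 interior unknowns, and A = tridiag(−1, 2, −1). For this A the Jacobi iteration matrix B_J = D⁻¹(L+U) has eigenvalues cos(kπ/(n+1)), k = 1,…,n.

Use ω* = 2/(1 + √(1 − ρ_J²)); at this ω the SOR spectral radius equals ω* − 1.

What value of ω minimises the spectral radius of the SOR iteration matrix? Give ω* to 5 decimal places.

ω* = 1.93909

With n=99, ρ(Jacobi) = cos(π/100) = 0.99951.
√(1−ρ_J²) = |sin(π/100)| = 0.031411
Then 2/(1+√(1−ρ_J²)) = 2/(1+0.031411); ω* = 2/1.031411 = 1.93909.
ρ_SOR = ω* − 1 = 1.93909 − 1 = 0.93909.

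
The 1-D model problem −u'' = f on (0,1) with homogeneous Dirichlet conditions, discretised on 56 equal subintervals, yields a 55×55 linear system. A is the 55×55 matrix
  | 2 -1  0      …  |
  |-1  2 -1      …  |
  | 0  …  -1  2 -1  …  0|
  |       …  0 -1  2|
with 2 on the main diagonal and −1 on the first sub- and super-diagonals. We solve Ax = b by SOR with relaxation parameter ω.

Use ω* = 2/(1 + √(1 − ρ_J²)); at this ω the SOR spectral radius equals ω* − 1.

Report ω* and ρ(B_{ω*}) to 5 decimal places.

B_J for the 55×55 system has eigenvalues cos(kπ/56); ρ_J = cos(π/56) = 0.99843.
√(1 − cos²(π/56)) = sin(π/56) ≈ 0.056070.
Then 2/(1+√(1−ρ_J²)) = 2/(1+0.056070); ω* = 2/1.056070 = 1.89381.
Hence ρ(B_{ω*}) = 1.89381 − 1 = 0.89381.

ω* = 1.89381, ρ_SOR = 0.89381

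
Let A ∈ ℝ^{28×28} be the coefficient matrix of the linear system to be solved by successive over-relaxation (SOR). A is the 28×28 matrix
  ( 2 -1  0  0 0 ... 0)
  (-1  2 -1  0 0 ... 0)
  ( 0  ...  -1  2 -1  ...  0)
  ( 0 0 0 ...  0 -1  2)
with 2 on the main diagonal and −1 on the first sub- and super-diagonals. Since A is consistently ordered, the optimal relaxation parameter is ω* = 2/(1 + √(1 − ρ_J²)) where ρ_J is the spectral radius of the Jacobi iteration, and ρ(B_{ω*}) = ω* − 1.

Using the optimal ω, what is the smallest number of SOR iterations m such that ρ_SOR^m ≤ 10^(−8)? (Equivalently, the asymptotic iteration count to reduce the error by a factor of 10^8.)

[ρ_J] n=28: ρ(B_J) = cos(π/(n+1)) = cos(π/29) = 0.9941380.
root = sin(π/29) = 0.1081190  (since 1−cos² = sin²).
ω* = 2/(1 + 0.1081190) = 2/1.1081190 = 1.8048603.
and ρ(B_{ω*}) = 1.8048603 − 1 = 0.8048603.
(0.8048603)^m ≤ 10^{−8}  ⇒  m·ln(0.8048603) ≤ −8·ln10  ⇒  m ≥ 84.854  ⇒  m = 85

m = 85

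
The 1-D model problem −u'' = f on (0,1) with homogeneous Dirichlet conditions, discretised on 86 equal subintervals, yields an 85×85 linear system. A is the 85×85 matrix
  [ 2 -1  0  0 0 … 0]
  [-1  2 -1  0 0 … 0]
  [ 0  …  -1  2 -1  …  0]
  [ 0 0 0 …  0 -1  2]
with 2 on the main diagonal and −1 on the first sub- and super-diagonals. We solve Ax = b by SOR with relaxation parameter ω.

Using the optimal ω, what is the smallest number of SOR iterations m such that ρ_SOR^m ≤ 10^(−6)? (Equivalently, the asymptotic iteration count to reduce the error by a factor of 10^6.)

ρ_J = max_k |cos(kπ/86)| = cos(π/86) = 0.9993328
1 − cos²(π/86) = sin²(π/86) ⇒ √(1−ρ_J²) = sin(π/86) = 0.0365220.
So ω* = 2/1.0365220 = 1.9295297 (Young).
ρ_SOR = ω* − 1 ≈ 0.9295297.
For 6 digits: m = 6·ln10 / (−ln 0.9295297) = 13.8155/0.0730765 = 189.055; round up → m = 190.

m = 190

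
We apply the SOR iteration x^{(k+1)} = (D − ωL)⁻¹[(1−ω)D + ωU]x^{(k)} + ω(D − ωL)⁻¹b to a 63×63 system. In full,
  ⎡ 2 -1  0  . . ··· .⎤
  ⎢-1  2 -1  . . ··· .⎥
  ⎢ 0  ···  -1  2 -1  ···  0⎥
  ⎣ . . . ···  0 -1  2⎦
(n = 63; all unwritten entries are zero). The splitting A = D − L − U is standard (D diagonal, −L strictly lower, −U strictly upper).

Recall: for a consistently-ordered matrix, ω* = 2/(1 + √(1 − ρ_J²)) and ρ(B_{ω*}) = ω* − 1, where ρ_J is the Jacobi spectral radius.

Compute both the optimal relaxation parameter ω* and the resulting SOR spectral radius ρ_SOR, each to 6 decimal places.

B_J for the 63×63 system has eigenvalues cos(kπ/64); ρ_J = cos(π/64) = 0.998795.
root = sin(π/64) = 0.0490677  (since 1−cos² = sin²).
Young: ω* = 2/(1+√(1−ρ_J²)) = 2/(1+0.0490677) = 2/1.0490677 = 1.906455.
Hence ρ(B_{ω*}) = 1.906455 − 1 = 0.906455.

ω* = 1.906455, ρ_SOR = 0.906455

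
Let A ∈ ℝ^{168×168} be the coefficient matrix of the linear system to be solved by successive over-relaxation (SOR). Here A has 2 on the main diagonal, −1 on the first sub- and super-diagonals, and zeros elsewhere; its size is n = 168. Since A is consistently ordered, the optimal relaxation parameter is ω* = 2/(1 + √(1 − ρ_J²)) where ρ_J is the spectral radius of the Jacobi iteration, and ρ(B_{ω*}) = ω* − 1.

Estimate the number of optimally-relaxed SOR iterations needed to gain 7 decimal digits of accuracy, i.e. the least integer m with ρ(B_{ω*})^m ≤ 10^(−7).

m = 434

With n=168, ρ(Jacobi) = cos(π/169) = 0.9998272.
√(1−ρ_J²) = |sin(π/169)| = 0.0185882
Then 2/(1+√(1−ρ_J²)) = 2/(1+0.0185882); ω* = 2/1.0185882 = 1.9635020.
ρ(B_{ω*}) = ω*−1 = 0.9635020
ρ_SOR^m ≤ 10^(−7) ⇔ m ≥ 7·ln10/(−ln 0.9635020) = 16.1181/0.0371807 = 433.507; m = ⌈433.507⌉ = 434.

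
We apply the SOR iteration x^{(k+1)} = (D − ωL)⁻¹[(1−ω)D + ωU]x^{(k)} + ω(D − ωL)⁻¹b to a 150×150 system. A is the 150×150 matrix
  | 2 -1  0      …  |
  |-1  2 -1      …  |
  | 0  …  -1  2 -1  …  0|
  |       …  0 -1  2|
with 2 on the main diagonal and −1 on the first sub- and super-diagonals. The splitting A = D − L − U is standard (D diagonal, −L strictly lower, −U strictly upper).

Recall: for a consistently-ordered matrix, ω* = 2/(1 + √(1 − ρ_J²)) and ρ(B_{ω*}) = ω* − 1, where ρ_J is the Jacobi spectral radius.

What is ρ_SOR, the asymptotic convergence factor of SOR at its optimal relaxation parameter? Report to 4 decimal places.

½·tridiag(1,0,1) at n=150: λ_k = cos(kπ/151); max |λ| at k=1 ⇒ ρ_J = cos(π/151) ≈ 0.9998.
√(1−ρ_J²) simplifies to sin(π/151) = 0.02080.
[ω*] 2 ÷ (1 + 0.02080) = 2 ÷ 1.02080 = 1.9592.
[ρ_SOR] ω* − 1 = 0.9592.

ρ_SOR = 0.9592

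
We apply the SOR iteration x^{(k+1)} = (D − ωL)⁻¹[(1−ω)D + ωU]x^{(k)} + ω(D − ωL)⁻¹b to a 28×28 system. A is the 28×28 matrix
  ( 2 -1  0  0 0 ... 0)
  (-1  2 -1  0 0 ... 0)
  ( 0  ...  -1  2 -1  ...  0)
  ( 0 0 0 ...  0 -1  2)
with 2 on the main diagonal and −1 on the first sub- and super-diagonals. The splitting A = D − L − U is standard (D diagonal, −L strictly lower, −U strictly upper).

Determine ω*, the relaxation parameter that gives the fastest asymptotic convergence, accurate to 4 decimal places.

ω* = 1.8049

½·tridiag(1,0,1) at n=28: λ_k = cos(kπ/29); max |λ| at k=1 ⇒ ρ_J = cos(π/29) ≈ 0.9941.
√(1−ρ_J²) simplifies to sin(π/29) = 0.10812.
ω* = 2 / (1 + 0.10812) = 2 / 1.10812 ≈ 1.8049.
ρ_SOR = ω* − 1 ≈ 0.8049.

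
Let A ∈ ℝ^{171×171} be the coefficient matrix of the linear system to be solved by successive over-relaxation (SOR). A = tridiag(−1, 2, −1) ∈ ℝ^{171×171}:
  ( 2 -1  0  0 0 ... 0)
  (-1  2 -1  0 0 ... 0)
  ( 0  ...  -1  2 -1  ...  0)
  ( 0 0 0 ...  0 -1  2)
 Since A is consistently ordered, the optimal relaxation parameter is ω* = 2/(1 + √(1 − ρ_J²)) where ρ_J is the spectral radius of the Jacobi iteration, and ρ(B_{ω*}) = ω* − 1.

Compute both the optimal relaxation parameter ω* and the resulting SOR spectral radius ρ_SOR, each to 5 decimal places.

ρ_J = max_k |cos(kπ/172)| = cos(π/172) = 0.99983
root = sin(π/172) = 0.018264  (since 1−cos² = sin²).
Young: ω* = 2/(1+√(1−ρ_J²)) = 2/(1+0.018264) = 2/1.018264 = 1.96413.
ρ(B_{ω*}) = ω*−1 = 0.96413

ω* = 1.96413, ρ_SOR = 0.96413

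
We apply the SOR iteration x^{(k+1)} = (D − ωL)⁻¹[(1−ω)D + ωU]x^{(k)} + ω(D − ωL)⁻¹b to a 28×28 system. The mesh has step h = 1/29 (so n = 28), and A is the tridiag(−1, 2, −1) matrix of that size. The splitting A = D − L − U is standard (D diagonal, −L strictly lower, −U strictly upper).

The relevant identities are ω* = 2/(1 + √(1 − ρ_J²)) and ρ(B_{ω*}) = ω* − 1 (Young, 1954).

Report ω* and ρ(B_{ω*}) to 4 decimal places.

½·tridiag(1,0,1) at n=28: λ_k = cos(kπ/29); max |λ| at k=1 ⇒ ρ_J = cos(π/29) ≈ 0.9941.
√(1−ρ_J²) = |sin(π/29)| = 0.10812
ω* = 2 / (1 + 0.10812) = 2 / 1.10812 ≈ 1.8049.
and ρ(B_{ω*}) = 1.8049 − 1 = 0.8049.

ω* = 1.8049, ρ_SOR = 0.8049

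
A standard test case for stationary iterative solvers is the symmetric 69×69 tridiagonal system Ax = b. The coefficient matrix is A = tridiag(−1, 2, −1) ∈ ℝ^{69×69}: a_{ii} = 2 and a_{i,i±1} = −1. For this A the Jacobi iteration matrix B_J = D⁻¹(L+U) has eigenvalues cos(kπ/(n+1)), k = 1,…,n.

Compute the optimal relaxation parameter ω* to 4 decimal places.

ω* = 1.9141

n=69: λ(B_J) = 1 − λ(A)/2 = cos(kπ/70); k=1 gives ρ_J = 0.9990.
root = sin(π/70) = 0.04486  (since 1−cos² = sin²).
[ω*] 2 ÷ (1 + 0.04486) = 2 ÷ 1.04486 = 1.9141.
ρ_SOR = ω* − 1 = 1.9141 − 1 = 0.9141.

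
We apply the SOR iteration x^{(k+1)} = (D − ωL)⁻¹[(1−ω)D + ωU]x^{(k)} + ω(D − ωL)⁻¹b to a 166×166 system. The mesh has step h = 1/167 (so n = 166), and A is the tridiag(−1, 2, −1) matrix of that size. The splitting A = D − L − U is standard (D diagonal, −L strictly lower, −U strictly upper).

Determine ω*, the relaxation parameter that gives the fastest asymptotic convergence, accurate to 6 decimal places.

n=166: λ(B_J) = 1 − λ(A)/2 = cos(kπ/167); k=1 gives ρ_J = 0.999823.
√(1 − cos²(π/167)) = sin(π/167) ≈ 0.0188108.
Then 2/(1+√(1−ρ_J²)) = 2/(1+0.0188108); ω* = 2/1.0188108 = 1.963073.
and ρ(B_{ω*}) = 1.963073 − 1 = 0.963073.

ω* = 1.963073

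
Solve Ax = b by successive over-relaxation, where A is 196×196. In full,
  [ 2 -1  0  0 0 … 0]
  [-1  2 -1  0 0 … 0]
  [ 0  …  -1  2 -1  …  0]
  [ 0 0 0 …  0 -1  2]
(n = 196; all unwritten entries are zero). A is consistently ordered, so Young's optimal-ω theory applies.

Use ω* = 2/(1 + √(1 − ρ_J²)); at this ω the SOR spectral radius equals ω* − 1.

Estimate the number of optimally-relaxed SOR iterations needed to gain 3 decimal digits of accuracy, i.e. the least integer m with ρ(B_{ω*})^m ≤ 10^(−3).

spectrum of D⁻¹(L+U) = {cos(kπ/197) : 1≤k≤196}; ρ_J = cos(π/197) = 0.9998728.
root = sin(π/197) = 0.0159465  (since 1−cos² = sin²).
ω* = 2/(1+0.0159465) = 1.9686076
Hence ρ(B_{ω*}) = 1.9686076 − 1 = 0.9686076.
3·ln10 = 6.90776; −ln(0.9686076) = 0.0318957; m = ⌈6.90776/0.0318957⌉ = ⌈216.573⌉ = 217.

m = 217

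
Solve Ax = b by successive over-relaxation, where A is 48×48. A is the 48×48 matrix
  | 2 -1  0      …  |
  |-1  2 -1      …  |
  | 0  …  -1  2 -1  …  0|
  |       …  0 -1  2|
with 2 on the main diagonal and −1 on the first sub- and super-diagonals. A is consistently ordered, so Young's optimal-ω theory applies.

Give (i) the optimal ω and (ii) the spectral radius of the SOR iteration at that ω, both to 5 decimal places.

ω* = 1.87958, ρ_SOR = 0.87958

With n=48, ρ(Jacobi) = cos(π/49) = 0.99795.
√(1−ρ_J²) simplifies to sin(π/49) = 0.064070.
Young: ω* = 2/(1+√(1−ρ_J²)) = 2/(1+0.064070) = 2/1.064070 = 1.87958.
and ρ(B_{ω*}) = 1.87958 − 1 = 0.87958.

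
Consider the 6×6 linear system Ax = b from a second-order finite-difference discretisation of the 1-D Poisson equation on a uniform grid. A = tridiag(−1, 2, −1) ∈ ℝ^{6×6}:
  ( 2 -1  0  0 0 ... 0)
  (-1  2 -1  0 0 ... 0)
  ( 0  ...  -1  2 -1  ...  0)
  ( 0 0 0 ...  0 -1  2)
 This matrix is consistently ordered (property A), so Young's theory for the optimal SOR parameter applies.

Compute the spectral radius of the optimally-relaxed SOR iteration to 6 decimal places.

ρ_SOR = 0.394813

spectrum of D⁻¹(L+U) = {cos(kπ/7) : 1≤k≤6}; ρ_J = cos(π/7) = 0.900969.
√(1−ρ_J²) simplifies to sin(π/7) = 0.4338837.
ω* = 2/(1 + 0.4338837) = 2/1.4338837 = 1.394813.
ρ_SOR = ω* − 1 ≈ 0.394813.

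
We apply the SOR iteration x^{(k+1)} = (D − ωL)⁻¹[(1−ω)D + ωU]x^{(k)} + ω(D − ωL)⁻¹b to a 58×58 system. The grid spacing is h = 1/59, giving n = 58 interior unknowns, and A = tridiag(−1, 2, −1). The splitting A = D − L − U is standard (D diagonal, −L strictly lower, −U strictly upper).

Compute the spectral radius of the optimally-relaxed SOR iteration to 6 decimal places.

ρ_SOR = 0.898935

n=58: λ(B_J) = 1 − λ(A)/2 = cos(kπ/59); k=1 gives ρ_J = 0.998583.
√(1 − cos²(π/59)) = sin(π/59) ≈ 0.0532222.
ω* = 2 / (1 + 0.0532222) = 2 / 1.0532222 ≈ 1.898935.
ρ_SOR = ω* − 1 ≈ 0.898935.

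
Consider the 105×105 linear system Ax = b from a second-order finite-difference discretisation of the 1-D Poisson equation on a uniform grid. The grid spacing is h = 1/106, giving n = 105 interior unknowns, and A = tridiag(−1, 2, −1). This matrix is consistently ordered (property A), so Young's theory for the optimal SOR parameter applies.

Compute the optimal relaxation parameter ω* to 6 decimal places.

ω* = 1.942439

B_J for the 105×105 system has eigenvalues cos(kπ/106); ρ_J = cos(π/106) = 0.999561.
√(1−ρ_J²) = |sin(π/106)| = 0.0296333
Then 2/(1+√(1−ρ_J²)) = 2/(1+0.0296333); ω* = 2/1.0296333 = 1.942439.
At ω = 1.942439 every |λ(B_ω)| = ω−1, so ρ_SOR = 0.942439.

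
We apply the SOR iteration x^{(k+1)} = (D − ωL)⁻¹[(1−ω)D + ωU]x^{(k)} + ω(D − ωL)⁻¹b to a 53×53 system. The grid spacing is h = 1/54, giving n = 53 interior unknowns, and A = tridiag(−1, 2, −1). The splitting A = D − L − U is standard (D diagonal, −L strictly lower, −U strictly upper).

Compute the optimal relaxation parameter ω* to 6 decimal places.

ω* = 1.890100

ρ_J = max_k |cos(kπ/54)| = cos(π/54) = 0.998308
√(1−ρ_J²) simplifies to sin(π/54) = 0.0581448.
ω* = 2/(1+0.0581448) = 1.890100
ρ(B_{ω*}) = ω*−1 = 0.890100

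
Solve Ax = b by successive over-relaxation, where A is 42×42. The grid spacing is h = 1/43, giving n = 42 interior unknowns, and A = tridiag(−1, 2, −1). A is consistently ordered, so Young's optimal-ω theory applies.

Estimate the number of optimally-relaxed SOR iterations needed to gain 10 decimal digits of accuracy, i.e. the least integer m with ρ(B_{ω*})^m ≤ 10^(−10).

m = 158

With n=42, ρ(Jacobi) = cos(π/43) = 0.9973323.
1 − cos²(π/43) = sin²(π/43) ⇒ √(1−ρ_J²) = sin(π/43) = 0.0729953.
ω* = 2/(1 + 0.0729953) = 2/1.0729953 = 1.8639411.
Hence ρ(B_{ω*}) = 1.8639411 − 1 = 0.8639411.
Need (0.8639411)^m ≤ 10^(−10): m ≥ 10·ln10/|ln 0.8639411| = 23.0259/0.146251 = 157.441 ⇒ m = 158.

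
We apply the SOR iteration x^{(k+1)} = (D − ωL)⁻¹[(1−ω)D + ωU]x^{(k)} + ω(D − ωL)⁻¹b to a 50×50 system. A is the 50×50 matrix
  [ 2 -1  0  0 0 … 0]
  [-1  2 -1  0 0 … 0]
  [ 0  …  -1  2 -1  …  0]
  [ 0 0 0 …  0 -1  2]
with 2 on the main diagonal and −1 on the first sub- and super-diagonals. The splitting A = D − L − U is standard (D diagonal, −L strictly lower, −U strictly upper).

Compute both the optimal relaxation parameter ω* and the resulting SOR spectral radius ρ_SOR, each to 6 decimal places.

With n=50, ρ(Jacobi) = cos(π/51) = 0.998103.
√(1−ρ_J²) = |sin(π/51)| = 0.0615609
ω* = 2/(1+0.0615609) = 1.884018
At ω = 1.884018 every |λ(B_ω)| = ω−1, so ρ_SOR = 0.884018.

ω* = 1.884018, ρ_SOR = 0.884018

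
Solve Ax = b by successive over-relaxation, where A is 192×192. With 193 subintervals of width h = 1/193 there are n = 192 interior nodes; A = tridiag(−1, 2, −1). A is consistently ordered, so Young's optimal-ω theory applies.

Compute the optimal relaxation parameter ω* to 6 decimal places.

B_J for the 192×192 system has eigenvalues cos(kπ/193); ρ_J = cos(π/193) = 0.999868.
1 − cos²(π/193) = sin²(π/193) ⇒ √(1−ρ_J²) = sin(π/193) = 0.0162770.
ω* = 2 / (1 + 0.0162770) = 2 / 1.0162770 ≈ 1.967967.
ρ_SOR = ω* − 1 ≈ 0.967967.

ω* = 1.967967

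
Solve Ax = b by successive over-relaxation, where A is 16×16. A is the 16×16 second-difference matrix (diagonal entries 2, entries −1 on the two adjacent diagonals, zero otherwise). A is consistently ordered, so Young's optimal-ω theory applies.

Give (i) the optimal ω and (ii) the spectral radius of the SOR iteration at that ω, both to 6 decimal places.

½·tridiag(1,0,1) at n=16: λ_k = cos(kπ/17); max |λ| at k=1 ⇒ ρ_J = cos(π/17) ≈ 0.982973.
√(1−ρ_J²) = |sin(π/17)| = 0.1837495
Then 2/(1+√(1−ρ_J²)) = 2/(1+0.1837495); ω* = 2/1.1837495 = 1.689547.
ρ_SOR = ω* − 1 ≈ 0.689547.

ω* = 1.689547, ρ_SOR = 0.689547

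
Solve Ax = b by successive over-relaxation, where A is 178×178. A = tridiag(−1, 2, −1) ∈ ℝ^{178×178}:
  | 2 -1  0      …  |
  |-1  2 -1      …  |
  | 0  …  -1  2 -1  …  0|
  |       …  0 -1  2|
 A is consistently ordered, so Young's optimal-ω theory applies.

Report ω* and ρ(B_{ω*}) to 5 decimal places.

spectrum of D⁻¹(L+U) = {cos(kπ/179) : 1≤k≤178}; ρ_J = cos(π/179) = 0.99985.
root = sin(π/179) = 0.017550  (since 1−cos² = sin²).
So ω* = 2/1.017550 = 1.96551 (Young).
and ρ(B_{ω*}) = 1.96551 − 1 = 0.96551.

ω* = 1.96551, ρ_SOR = 0.96551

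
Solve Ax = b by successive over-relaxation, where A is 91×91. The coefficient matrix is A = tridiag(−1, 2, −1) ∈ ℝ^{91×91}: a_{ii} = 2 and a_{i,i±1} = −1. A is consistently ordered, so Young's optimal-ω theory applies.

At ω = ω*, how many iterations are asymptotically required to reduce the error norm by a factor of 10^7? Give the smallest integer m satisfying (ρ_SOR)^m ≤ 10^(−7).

m = 236

½·tridiag(1,0,1) at n=91: λ_k = cos(kπ/92); max |λ| at k=1 ⇒ ρ_J = cos(π/92) ≈ 0.9994170.
√(1−ρ_J²) = |sin(π/92)| = 0.0341411
Then 2/(1+√(1−ρ_J²)) = 2/(1+0.0341411); ω* = 2/1.0341411 = 1.9339721.
[ρ_SOR] ω* − 1 = 0.9339721.
Need (0.9339721)^m ≤ 10^(−7): m ≥ 7·ln10/|ln 0.9339721| = 16.1181/0.0683087 = 235.960 ⇒ m = 236.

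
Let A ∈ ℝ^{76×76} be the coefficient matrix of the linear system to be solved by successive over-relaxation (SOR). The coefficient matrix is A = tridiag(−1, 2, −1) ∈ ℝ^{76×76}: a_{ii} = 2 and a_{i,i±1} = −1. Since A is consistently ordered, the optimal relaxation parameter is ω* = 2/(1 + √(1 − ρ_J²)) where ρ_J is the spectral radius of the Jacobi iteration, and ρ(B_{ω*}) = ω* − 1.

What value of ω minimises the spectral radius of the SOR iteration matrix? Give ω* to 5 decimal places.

spectrum of D⁻¹(L+U) = {cos(kπ/77) : 1≤k≤76}; ρ_J = cos(π/77) = 0.99917.
1 − cos²(π/77) = sin²(π/77) ⇒ √(1−ρ_J²) = sin(π/77) = 0.040789.
ω* = 2/(1+0.040789) = 1.92162
ρ_SOR = ω* − 1 ≈ 0.92162.

ω* = 1.92162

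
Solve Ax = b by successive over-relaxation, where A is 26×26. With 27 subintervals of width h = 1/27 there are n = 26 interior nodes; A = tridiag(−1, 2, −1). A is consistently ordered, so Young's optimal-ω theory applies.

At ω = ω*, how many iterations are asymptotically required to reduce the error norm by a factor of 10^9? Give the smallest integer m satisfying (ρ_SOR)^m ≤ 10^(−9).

m = 89

ρ_J = max_k |cos(kπ/27)| = cos(π/27) = 0.9932384
√(1 − cos²(π/27)) = sin(π/27) ≈ 0.1160929.
ω* = 2/(1+0.1160929) = 1.7919655
ρ_SOR = ω* − 1 = 1.7919655 − 1 = 0.7919655.
(0.7919655)^m ≤ 10^{−9}  ⇒  m·ln(0.7919655) ≤ −9·ln10  ⇒  m ≥ 88.851  ⇒  m = 89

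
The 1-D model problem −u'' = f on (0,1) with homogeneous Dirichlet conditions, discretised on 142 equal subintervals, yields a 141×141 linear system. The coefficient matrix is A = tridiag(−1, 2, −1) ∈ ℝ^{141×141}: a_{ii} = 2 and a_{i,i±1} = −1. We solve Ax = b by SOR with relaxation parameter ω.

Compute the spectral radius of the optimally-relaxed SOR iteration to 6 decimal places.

ρ_SOR = 0.956713

[ρ_J] n=141: ρ(B_J) = cos(π/(n+1)) = cos(π/142) = 0.999755.
root = sin(π/142) = 0.0221221  (since 1−cos² = sin²).
ω* = 2/(1+0.0221221) = 1.956713
Hence ρ(B_{ω*}) = 1.956713 − 1 = 0.956713.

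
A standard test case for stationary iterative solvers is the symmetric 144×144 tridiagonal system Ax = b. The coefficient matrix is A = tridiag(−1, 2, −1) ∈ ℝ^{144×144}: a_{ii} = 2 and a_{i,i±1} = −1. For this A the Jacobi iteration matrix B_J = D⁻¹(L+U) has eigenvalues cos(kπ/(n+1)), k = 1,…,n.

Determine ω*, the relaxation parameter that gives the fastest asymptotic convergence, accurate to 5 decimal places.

½·tridiag(1,0,1) at n=144: λ_k = cos(kπ/145); max |λ| at k=1 ⇒ ρ_J = cos(π/145) ≈ 0.99977.
√(1−ρ_J²) = |sin(π/145)| = 0.021664
Young: ω* = 2/(1+√(1−ρ_J²)) = 2/(1+0.021664) = 2/1.021664 = 1.95759.
At ω = 1.95759 every |λ(B_ω)| = ω−1, so ρ_SOR = 0.95759.

ω* = 1.95759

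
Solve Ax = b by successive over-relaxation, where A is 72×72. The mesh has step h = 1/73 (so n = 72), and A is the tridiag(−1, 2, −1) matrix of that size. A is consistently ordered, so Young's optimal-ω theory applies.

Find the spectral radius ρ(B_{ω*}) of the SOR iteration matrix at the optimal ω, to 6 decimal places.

ρ_SOR = 0.917505

With n=72, ρ(Jacobi) = cos(π/73) = 0.999074.
1 − cos²(π/73) = sin²(π/73) ⇒ √(1−ρ_J²) = sin(π/73) = 0.0430222.
[ω*] 2 ÷ (1 + 0.0430222) = 2 ÷ 1.0430222 = 1.917505.
ρ_SOR = ω* − 1 = 1.917505 − 1 = 0.917505.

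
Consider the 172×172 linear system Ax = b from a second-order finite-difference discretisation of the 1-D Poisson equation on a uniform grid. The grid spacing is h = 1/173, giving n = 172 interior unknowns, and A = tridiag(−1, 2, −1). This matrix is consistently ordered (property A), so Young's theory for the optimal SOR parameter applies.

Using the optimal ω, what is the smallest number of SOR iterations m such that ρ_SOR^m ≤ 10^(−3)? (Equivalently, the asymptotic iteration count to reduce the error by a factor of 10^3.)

m = 191

½·tridiag(1,0,1) at n=172: λ_k = cos(kπ/173); max |λ| at k=1 ⇒ ρ_J = cos(π/173) ≈ 0.9998351.
√(1 − cos²(π/173)) = sin(π/173) ≈ 0.0181585.
ω* = 2/(1 + 0.0181585) = 2/1.0181585 = 1.9643307.
ρ(B_{ω*}) = ω*−1 = 0.9643307
m ≥ 3·ln10 / (−ln 0.9643307) = 190.186; smallest integer m = 191.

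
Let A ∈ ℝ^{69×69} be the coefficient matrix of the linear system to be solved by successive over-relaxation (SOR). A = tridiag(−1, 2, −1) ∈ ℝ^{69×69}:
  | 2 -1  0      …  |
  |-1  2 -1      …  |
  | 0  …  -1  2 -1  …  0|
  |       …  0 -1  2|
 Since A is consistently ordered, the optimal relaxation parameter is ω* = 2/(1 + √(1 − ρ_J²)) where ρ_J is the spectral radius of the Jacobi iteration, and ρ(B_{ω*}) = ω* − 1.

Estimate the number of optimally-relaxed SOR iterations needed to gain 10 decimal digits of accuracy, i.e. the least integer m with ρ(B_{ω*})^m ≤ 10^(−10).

[ρ_J] n=69: ρ(B_J) = cos(π/(n+1)) = cos(π/70) = 0.9989931.
√(1 − cos²(π/70)) = sin(π/70) ≈ 0.0448648.
ω* = 2/(1 + 0.0448648) = 2/1.0448648 = 1.9141232.
[ρ_SOR] ω* − 1 = 0.9141232.
m ≥ 10·ln10 / (−ln 0.9141232) = 256.442; smallest integer m = 257.

m = 257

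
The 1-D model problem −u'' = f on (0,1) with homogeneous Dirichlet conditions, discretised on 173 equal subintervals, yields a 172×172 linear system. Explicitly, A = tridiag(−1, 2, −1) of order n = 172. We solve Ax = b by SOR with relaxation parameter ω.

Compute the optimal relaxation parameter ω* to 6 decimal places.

ρ_J = max_k |cos(kπ/173)| = cos(π/173) = 0.999835
√(1−ρ_J²) = |sin(π/173)| = 0.0181585
ω* = 2/(1+0.0181585) = 1.964331
ρ(B_{ω*}) = ω*−1 = 0.964331

ω* = 1.964331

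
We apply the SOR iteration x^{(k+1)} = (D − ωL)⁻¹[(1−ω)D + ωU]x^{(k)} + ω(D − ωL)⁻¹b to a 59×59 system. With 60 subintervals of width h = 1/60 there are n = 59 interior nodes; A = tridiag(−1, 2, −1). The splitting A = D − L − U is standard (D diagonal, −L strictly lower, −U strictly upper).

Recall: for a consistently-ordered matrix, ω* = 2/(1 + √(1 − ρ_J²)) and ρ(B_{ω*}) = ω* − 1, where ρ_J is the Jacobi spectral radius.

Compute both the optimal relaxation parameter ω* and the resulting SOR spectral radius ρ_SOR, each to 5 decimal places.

ρ_J = max_k |cos(kπ/60)| = cos(π/60) = 0.99863
√(1−ρ_J²) simplifies to sin(π/60) = 0.052336.
ω* = 2/(1 + 0.052336) = 2/1.052336 = 1.90053.
and ρ(B_{ω*}) = 1.90053 − 1 = 0.90053.

ω* = 1.90053, ρ_SOR = 0.90053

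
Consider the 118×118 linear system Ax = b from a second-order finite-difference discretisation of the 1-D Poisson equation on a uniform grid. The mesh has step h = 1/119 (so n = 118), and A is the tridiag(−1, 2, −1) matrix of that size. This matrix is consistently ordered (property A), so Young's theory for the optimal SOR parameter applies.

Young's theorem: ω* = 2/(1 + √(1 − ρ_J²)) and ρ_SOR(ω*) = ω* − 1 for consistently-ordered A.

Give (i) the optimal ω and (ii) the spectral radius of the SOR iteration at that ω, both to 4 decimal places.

ω* = 1.9486, ρ_SOR = 0.9486

With n=118, ρ(Jacobi) = cos(π/119) = 0.9997.
√(1 − cos²(π/119)) = sin(π/119) ≈ 0.02640.
ω* = 2/(1 + 0.02640) = 2/1.02640 = 1.9486.
and ρ(B_{ω*}) = 1.9486 − 1 = 0.9486.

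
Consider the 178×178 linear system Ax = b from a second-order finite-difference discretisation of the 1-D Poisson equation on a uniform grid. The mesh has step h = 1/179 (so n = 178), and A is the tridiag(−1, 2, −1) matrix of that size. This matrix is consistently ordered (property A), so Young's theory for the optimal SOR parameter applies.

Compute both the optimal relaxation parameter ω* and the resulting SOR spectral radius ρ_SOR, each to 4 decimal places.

ω* = 1.9655, ρ_SOR = 0.9655

B_J for the 178×178 system has eigenvalues cos(kπ/179); ρ_J = cos(π/179) = 0.9998.
√(1−ρ_J²) simplifies to sin(π/179) = 0.01755.
So ω* = 2/1.01755 = 1.9655 (Young).
[ρ_SOR] ω* − 1 = 0.9655.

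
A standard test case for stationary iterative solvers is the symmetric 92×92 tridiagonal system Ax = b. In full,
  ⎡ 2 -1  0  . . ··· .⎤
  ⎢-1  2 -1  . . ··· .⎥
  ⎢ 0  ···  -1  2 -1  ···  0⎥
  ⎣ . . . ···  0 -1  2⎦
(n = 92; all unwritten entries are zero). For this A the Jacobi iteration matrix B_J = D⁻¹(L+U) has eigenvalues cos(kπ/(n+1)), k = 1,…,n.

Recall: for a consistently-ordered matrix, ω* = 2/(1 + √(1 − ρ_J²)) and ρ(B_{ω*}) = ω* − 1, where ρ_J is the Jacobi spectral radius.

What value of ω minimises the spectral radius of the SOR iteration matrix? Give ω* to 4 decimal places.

B_J for the 92×92 system has eigenvalues cos(kπ/93); ρ_J = cos(π/93) = 0.9994.
√(1 − cos²(π/93)) = sin(π/93) ≈ 0.03377.
ω* = 2 / (1 + 0.03377) = 2 / 1.03377 ≈ 1.9347.
[ρ_SOR] ω* − 1 = 0.9347.

ω* = 1.9347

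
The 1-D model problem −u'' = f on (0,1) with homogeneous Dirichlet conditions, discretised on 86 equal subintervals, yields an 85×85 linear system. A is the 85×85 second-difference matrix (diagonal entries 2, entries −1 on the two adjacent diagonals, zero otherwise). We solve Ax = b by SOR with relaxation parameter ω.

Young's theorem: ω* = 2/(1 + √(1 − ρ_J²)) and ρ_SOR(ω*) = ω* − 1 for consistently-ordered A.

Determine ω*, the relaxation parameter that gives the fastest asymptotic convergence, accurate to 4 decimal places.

ω* = 1.9295

B_J for the 85×85 system has eigenvalues cos(kπ/86); ρ_J = cos(π/86) = 0.9993.
√(1 − cos²(π/86)) = sin(π/86) ≈ 0.03652.
[ω*] 2 ÷ (1 + 0.03652) = 2 ÷ 1.03652 = 1.9295.
ρ(B_{ω*}) = ω*−1 = 0.9295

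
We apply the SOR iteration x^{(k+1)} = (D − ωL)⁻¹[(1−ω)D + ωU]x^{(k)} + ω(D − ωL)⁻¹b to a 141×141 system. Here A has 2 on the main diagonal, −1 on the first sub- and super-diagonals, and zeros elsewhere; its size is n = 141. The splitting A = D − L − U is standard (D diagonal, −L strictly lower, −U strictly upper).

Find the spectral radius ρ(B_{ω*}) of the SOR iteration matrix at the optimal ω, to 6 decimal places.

ρ_SOR = 0.956713

[ρ_J] n=141: ρ(B_J) = cos(π/(n+1)) = cos(π/142) = 0.999755.
√(1−ρ_J²) = |sin(π/142)| = 0.0221221
[ω*] 2 ÷ (1 + 0.0221221) = 2 ÷ 1.0221221 = 1.956713.
Hence ρ(B_{ω*}) = 1.956713 − 1 = 0.956713.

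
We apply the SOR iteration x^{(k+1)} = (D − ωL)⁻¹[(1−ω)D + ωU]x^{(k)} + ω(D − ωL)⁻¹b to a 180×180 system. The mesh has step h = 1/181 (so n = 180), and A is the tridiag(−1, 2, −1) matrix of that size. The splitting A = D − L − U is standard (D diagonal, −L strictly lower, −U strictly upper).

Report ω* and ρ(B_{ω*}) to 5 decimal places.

ω* = 1.96588, ρ_SOR = 0.96588

ρ_J = max_k |cos(kπ/181)| = cos(π/181) = 0.99985
1 − cos²(π/181) = sin²(π/181) ⇒ √(1−ρ_J²) = sin(π/181) = 0.017356.
ω* = 2 / (1 + 0.017356) = 2 / 1.017356 ≈ 1.96588.
[ρ_SOR] ω* − 1 = 0.96588.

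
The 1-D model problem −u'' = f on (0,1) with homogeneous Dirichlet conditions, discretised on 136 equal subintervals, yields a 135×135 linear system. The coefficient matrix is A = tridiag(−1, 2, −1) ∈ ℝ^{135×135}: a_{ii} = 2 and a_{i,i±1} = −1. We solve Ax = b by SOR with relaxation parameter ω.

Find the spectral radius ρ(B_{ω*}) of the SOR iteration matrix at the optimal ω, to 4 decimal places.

ρ_SOR = 0.9548

[ρ_J] n=135: ρ(B_J) = cos(π/(n+1)) = cos(π/136) = 0.9997.
√(1−ρ_J²) simplifies to sin(π/136) = 0.02310.
ω* = 2/(1 + 0.02310) = 2/1.02310 = 1.9548.
Hence ρ(B_{ω*}) = 1.9548 − 1 = 0.9548.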